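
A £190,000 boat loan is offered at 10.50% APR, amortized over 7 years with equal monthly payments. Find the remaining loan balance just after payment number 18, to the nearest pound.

£160,099

With monthly rate i = 10.5%/12 = 0.0087500, the balance after k of n payments is P · [(1+i)^n − (1+i)^k] / [(1+i)^n − 1].
(1+0.0087500)^84 = 2.07882537 and (1+0.0087500)^18 = 1.16977910, so the balance is 190,000 × (2.07882537 − 1.16977910) / (2.07882537 − 1) = £160,098.93.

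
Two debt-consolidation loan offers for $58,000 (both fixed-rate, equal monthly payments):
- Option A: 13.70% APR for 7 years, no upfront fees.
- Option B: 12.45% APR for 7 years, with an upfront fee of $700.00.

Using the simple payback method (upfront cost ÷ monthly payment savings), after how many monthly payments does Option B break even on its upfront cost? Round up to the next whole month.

Option A: at 13.70% the monthly rate is 0.0114167, so the payment is 58,000 × 0.0114167 / (1 − 1.0114167^−84) = $1,077.33.
Option B: monthly rate = 12.45%/12 = 0.0103750; payment = 58,000 × 0.0103750 / (1 − (1+0.0103750)^−84) = $1,037.87.
Monthly savings = $1,077.33 − $1,037.87 = $39.46.
Break-even = $700.00 / $39.46 = 17.74 → 18 months.

18 months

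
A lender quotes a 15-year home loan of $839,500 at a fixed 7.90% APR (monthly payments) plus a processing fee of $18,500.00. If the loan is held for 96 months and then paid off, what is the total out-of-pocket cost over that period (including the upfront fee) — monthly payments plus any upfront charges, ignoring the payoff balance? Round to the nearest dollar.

$784,034

Monthly rate = 7.9%/12 = 0.0065833; payment = 839,500 × 0.0065833 / (1 − (1+0.0065833)^−180) = $7,974.31.
Total outlay = 96 × $7,974.31 + $18,500.00 = $784,033.76.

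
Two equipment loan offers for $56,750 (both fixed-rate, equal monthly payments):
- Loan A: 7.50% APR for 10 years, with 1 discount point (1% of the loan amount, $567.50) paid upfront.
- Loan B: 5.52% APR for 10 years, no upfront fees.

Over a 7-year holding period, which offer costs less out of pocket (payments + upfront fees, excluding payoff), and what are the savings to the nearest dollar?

Loan B by $5,371

Loan A: at 7.50% the monthly rate is 0.0062500, so the payment is 56,750 × 0.0062500 / (1 − 1.0062500^−120) = $673.63.
Loan B: monthly rate = 5.52%/12 = 0.0046000; payment = 56,750 × 0.0046000 / (1 − (1+0.0046000)^−120) = $616.45.
Over 84 months: Loan A costs 84 × $673.63 + $567.50 = $57,152.42; Loan B costs 84 × $616.45 = $51,781.80.
Loan B is cheaper by $57,152.42 − $51,781.80 = $5,370.62.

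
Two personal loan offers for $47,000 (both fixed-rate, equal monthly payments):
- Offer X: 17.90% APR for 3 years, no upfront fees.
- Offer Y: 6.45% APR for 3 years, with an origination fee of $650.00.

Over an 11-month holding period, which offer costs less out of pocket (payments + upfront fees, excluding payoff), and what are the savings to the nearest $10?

Offer X: monthly rate = 17.9%/12 = 0.0149167; payment = 47,000 × 0.0149167 / (1 − (1+0.0149167)^−36) = $1,696.81.
Offer Y: at 6.45% the monthly rate is 0.0053750, so the payment is 47,000 × 0.0053750 / (1 − 1.0053750^−36) = $1,439.43.
Over 11 months: Offer X costs 11 × $1,696.81 = $18,664.91; Offer Y costs 11 × $1,439.43 + $650.00 = $16,483.73.
Offer Y is cheaper by $18,664.91 − $16,483.73 = $2,181.18.

Offer Y by $2,180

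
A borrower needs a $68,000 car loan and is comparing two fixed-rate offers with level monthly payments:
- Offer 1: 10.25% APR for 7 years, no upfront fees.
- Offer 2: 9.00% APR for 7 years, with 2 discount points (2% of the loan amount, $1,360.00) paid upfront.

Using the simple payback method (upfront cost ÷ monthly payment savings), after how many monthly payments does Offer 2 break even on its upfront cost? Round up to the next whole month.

Offer 1: monthly rate = 10.25%/12 = 0.0085417; payment = 68,000 × 0.0085417 / (1 − (1+0.0085417)^−84) = $1,137.68.
Offer 2: monthly rate = 9%/12 = 0.0075000; payment = 68,000 × 0.0075000 / (1 − (1+0.0075000)^−84) = $1,094.06.
Monthly savings = $1,137.68 − $1,094.06 = $43.62.
Break-even = $1,360.00 / $43.62 = 31.18 → 32 months.

32 months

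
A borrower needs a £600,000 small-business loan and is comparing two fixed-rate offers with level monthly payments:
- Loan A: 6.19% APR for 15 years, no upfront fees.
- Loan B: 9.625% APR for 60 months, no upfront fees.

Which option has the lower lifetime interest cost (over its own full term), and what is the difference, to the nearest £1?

Loan A: at 6.19% the monthly rate is 0.0051583, so the payment is 600,000 × 0.0051583 / (1 − 1.0051583^−180) = £5,124.94.
Total interest on Loan A = 180 × £5,124.94 − £600,000 = £322,489.20.
Loan B: at 9.625% the monthly rate is 0.0080208, so the payment is 600,000 × 0.0080208 / (1 − 1.0080208^−60) = £12,637.80.
Total interest on Loan B = 60 × £12,637.80 − £600,000 = £158,268.00.
Loan B is lower by £164,221.20.

Loan B by £164,221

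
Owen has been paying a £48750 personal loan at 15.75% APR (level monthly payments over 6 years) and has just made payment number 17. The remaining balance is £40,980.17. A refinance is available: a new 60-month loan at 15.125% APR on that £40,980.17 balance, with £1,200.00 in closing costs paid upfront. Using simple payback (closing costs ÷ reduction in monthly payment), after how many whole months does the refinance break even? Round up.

Current payment = 48,750 × 15.75%/12 / (1 − (1+0.0131250)^−72) = £1,050.78.
Refinanced payment = 40,980.17 × 0.0126042 / (1 − (1+0.0126042)^−60) = £977.61.
Monthly savings = £1,050.78 − £977.61 = £73.17.
Break-even = £1,200.00 / £73.17 = 16.40 → 17 months.

17 months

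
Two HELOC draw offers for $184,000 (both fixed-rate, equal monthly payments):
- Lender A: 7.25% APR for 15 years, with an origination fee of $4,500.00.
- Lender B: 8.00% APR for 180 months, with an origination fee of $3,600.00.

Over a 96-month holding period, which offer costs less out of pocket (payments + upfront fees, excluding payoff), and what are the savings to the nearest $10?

Lender A by $6,660

Lender A: monthly rate = 7.25%/12 = 0.0060417; payment = 184,000 × 0.0060417 / (1 − (1+0.0060417)^−180) = $1,679.67.
Lender B: at 8.00% the monthly rate is 0.0066667, so the payment is 184,000 × 0.0066667 / (1 − 1.0066667^−180) = $1,758.40.
Over 96 months: Lender A costs 96 × $1,679.67 + $4,500.00 = $165,748.32; Lender B costs 96 × $1,758.40 + $3,600.00 = $172,406.40.
Lender A is cheaper by $172,406.40 − $165,748.32 = $6,658.08.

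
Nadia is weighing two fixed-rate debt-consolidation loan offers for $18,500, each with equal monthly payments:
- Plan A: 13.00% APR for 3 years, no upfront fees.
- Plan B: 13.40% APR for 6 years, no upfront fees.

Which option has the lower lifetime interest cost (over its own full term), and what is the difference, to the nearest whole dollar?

Plan A: monthly rate = 13%/12 = 0.0108333; payment = 18,500 × 0.0108333 / (1 − (1+0.0108333)^−36) = $623.34.
Total interest on Plan A = 36 × $623.34 − $18,500 = $3,940.24.
Plan B: at 13.40% the monthly rate is 0.0111667, so the payment is 18,500 × 0.0111667 / (1 − 1.0111667^−72) = $375.29.
Total interest on Plan B = 72 × $375.29 − $18,500 = $8,520.88.
Plan A is lower by $4,580.64.

Plan A by $4,581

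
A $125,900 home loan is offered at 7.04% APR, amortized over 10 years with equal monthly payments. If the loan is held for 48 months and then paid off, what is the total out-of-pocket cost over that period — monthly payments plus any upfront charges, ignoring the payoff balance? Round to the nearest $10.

$70,290

Monthly rate = 7.04%/12 = 0.0058667; payment = 125,900 × 0.0058667 / (1 − (1+0.0058667)^−120) = $1,464.40.
Total outlay = 48 × $1,464.40 = $70,291.20.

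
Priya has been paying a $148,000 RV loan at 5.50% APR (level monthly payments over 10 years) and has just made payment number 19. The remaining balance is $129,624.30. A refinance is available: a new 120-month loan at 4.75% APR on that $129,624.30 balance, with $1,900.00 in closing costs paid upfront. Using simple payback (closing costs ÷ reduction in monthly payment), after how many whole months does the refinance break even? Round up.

8 months

Current payment = 148,000 × 5.5%/12 / (1 − (1+0.0045833)^−120) = $1,606.19.
Refinanced payment = 129,624.30 × 0.0039583 / (1 − (1+0.0039583)^−120) = $1,359.08.
Monthly savings = $1,606.19 − $1,359.08 = $247.11.
Break-even = $1,900.00 / $247.11 = 7.69 → 8 months.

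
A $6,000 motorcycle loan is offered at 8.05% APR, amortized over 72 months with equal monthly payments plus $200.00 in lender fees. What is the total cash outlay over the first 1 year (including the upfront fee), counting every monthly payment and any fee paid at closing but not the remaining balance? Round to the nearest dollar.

Monthly rate = 8.05%/12 = 0.0067083; payment = 6,000 × 0.0067083 / (1 − (1+0.0067083)^−72) = $105.35.
Total outlay = 12 × $105.35 + $200.00 = $1,464.20.

$1,464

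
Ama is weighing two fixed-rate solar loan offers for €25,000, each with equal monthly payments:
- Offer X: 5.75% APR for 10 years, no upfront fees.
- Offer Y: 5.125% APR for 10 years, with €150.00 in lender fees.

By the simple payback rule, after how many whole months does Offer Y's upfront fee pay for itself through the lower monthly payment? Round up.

Offer X: monthly rate = 5.75%/12 = 0.0047917; payment = 25,000 × 0.0047917 / (1 − (1+0.0047917)^−120) = €274.42.
Offer Y: at 5.125% the monthly rate is 0.0042708, so the payment is 25,000 × 0.0042708 / (1 − 1.0042708^−120) = €266.69.
Monthly savings = €274.42 − €266.69 = €7.73.
Break-even = €150.00 / €7.73 = 19.40 → 20 months.

20 months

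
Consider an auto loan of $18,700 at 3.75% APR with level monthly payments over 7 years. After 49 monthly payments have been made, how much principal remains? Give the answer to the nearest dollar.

With monthly rate i = 3.75%/12 = 0.0031250, the balance after k of n payments is P · [(1+i)^n − (1+i)^k] / [(1+i)^n − 1].
(1+0.0031250)^84 = 1.29964441 and (1+0.0031250)^49 = 1.16519242, so the balance is 18,700 × (1.29964441 − 1.16519242) / (1.29964441 − 1) = $8,390.79.

$8,391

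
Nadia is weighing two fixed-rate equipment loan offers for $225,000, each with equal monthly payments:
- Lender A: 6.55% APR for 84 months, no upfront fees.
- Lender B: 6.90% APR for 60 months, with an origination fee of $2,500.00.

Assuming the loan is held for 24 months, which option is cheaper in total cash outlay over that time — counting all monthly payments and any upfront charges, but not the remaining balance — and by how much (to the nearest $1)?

Lender A: at 6.55% the monthly rate is 0.0054583, so the payment is 225,000 × 0.0054583 / (1 − 1.0054583^−84) = $3,346.57.
Lender B: at 6.90% the monthly rate is 0.0057500, so the payment is 225,000 × 0.0057500 / (1 − 1.0057500^−60) = $4,444.66.
Over 24 months: Lender A costs 24 × $3,346.57 = $80,317.68; Lender B costs 24 × $4,444.66 + $2,500.00 = $109,171.84.
Lender A is cheaper by $109,171.84 − $80,317.68 = $28,854.16.

Lender A by $28,854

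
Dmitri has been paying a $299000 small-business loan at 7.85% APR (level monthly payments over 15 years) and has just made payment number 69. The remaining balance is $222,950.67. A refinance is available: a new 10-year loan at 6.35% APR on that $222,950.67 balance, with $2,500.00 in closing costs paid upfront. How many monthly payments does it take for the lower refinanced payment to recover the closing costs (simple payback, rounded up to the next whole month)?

Current payment = 299,000 × 7.85%/12 / (1 − (1+0.0065417)^−180) = $2,831.57.
Refinanced payment = 222,950.67 × 0.0052917 / (1 − (1+0.0052917)^−120) = $2,514.58.
Monthly savings = $2,831.57 − $2,514.58 = $316.99.
Break-even = $2,500.00 / $316.99 = 7.89 → 8 months.

8 months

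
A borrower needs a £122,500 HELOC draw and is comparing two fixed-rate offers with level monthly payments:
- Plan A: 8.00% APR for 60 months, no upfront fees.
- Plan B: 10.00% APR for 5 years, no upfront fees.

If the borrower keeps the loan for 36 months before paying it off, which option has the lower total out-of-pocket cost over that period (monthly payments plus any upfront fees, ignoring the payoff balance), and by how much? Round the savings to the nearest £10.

Plan A: monthly rate = 8%/12 = 0.0066667; payment = 122,500 × 0.0066667 / (1 − (1+0.0066667)^−60) = £2,483.86.
Plan B: at 10.00% the monthly rate is 0.0083333, so the payment is 122,500 × 0.0083333 / (1 − 1.0083333^−60) = £2,602.76.
Over 36 months: Plan A costs 36 × £2,483.86 = £89,418.96; Plan B costs 36 × £2,602.76 = £93,699.36.
Plan A is cheaper by £93,699.36 − £89,418.96 = £4,280.40.

Plan A by £4,280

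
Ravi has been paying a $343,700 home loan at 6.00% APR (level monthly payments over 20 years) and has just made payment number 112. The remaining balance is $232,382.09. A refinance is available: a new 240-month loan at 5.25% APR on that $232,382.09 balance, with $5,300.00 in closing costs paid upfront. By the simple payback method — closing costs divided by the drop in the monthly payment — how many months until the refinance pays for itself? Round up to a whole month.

Current payment = 343,700 × 6%/12 / (1 − (1+0.0050000)^−240) = $2,462.37.
Refinanced payment = 232,382.09 × 0.0043750 / (1 − (1+0.0043750)^−240) = $1,565.89.
Monthly savings = $2,462.37 − $1,565.89 = $896.48.
Break-even = $5,300.00 / $896.48 = 5.91 → 6 months.

6 months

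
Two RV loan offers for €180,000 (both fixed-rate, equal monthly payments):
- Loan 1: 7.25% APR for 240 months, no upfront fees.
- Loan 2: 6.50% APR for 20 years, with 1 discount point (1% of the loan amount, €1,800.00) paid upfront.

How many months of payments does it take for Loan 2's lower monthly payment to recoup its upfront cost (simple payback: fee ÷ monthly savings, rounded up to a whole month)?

Loan 1: monthly rate = 7.25%/12 = 0.0060417; payment = 180,000 × 0.0060417 / (1 − (1+0.0060417)^−240) = €1,422.68.
Loan 2: at 6.50% the monthly rate is 0.0054167, so the payment is 180,000 × 0.0054167 / (1 − 1.0054167^−240) = €1,342.03.
Monthly savings = €1,422.68 − €1,342.03 = €80.65.
Break-even = €1,800.00 / €80.65 = 22.32 → 23 months.

23 months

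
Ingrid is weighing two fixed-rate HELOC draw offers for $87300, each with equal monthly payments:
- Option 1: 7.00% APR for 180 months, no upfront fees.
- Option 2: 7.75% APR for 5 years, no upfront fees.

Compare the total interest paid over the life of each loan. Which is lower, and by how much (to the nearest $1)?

Option 2 by $35,660

Option 1: monthly rate = 7%/12 = 0.0058333; payment = 87,300 × 0.0058333 / (1 − (1+0.0058333)^−180) = $784.68.
Total interest on Option 1 = 180 × $784.68 − $87,300 = $53,942.40.
Option 2: at 7.75% the monthly rate is 0.0064583, so the payment is 87,300 × 0.0064583 / (1 − 1.0064583^−60) = $1,759.70.
Total interest on Option 2 = 60 × $1,759.70 − $87,300 = $18,282.00.
Option 2 is lower by $35,660.40.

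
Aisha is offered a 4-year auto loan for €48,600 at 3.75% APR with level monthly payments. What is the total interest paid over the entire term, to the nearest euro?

€3,812

Monthly rate = 3.75%/12 = 0.0031250; payment = 48,600 × 0.0031250 / (1 − (1+0.0031250)^−48) = €1,091.91.
Total paid = 48 × €1,091.91 = €52,411.68; interest = €52,411.68 − €48,600 = €3,811.68.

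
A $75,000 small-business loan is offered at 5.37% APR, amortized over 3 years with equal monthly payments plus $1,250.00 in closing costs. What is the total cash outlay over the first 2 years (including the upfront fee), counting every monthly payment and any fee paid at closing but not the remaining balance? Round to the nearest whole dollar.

At 5.37% the monthly rate is 0.0044750, so the payment is 75,000 × 0.0044750 / (1 − 1.0044750^−36) = $2,260.30.
Total outlay = 24 × $2,260.30 + $1,250.00 = $55,497.20.

$55,497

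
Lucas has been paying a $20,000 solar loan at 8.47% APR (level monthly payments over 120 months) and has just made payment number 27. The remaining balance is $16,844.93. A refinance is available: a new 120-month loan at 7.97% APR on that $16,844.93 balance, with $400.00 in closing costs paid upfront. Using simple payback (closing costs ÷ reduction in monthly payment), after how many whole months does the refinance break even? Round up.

10 months

Current payment = 20,000 × 8.47%/12 / (1 − (1+0.0070583)^−120) = $247.65.
Refinanced payment = 16,844.93 × 0.0066417 / (1 − (1+0.0066417)^−120) = $204.11.
Monthly savings = $247.65 − $204.11 = $43.54.
Break-even = $400.00 / $43.54 = 9.19 → 10 months.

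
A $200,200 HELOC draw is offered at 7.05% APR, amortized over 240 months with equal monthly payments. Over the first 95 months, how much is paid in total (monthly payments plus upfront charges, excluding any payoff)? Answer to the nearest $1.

Monthly rate = 7.05%/12 = 0.0058750; payment = 200,200 × 0.0058750 / (1 − (1+0.0058750)^−240) = $1,558.16.
Total outlay = 95 × $1,558.16 = $148,025.20.

$148,025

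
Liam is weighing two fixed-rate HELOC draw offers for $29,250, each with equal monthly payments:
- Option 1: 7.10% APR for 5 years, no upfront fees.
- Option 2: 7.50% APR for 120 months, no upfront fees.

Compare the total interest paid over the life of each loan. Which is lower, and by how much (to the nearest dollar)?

Option 1: at 7.10% the monthly rate is 0.0059167, so the payment is 29,250 × 0.0059167 / (1 − 1.0059167^−60) = $580.57.
Total interest on Option 1 = 60 × $580.57 − $29,250 = $5,584.20.
Option 2: monthly rate = 7.5%/12 = 0.0062500; payment = 29,250 × 0.0062500 / (1 − (1+0.0062500)^−120) = $347.20.
Total interest on Option 2 = 120 × $347.20 − $29,250 = $12,414.00.
Option 1 is lower by $6,829.80.

Option 1 by $6,830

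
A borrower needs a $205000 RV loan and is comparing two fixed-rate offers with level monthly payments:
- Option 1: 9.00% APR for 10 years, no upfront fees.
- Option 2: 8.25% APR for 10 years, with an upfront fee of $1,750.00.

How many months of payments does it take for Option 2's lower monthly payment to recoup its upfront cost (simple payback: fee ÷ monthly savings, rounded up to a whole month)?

22 months

Option 1: monthly rate = 9%/12 = 0.0075000; payment = 205,000 × 0.0075000 / (1 − (1+0.0075000)^−120) = $2,596.85.
Option 2: at 8.25% the monthly rate is 0.0068750, so the payment is 205,000 × 0.0068750 / (1 − 1.0068750^−120) = $2,514.38.
Monthly savings = $2,596.85 − $2,514.38 = $82.47.
Break-even = $1,750.00 / $82.47 = 21.22 → 22 months.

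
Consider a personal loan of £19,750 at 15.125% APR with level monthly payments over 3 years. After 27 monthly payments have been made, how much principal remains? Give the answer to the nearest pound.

With monthly rate i = 15.125%/12 = 0.0126042, the balance after k of n payments is P · [(1+i)^n − (1+i)^k] / [(1+i)^n − 1].
(1+0.0126042)^36 = 1.56974664 and (1+0.0126042)^27 = 1.40240087, so the balance is 19,750 × (1.56974664 − 1.40240087) / (1.56974664 − 1) = £5,800.96.

£5,801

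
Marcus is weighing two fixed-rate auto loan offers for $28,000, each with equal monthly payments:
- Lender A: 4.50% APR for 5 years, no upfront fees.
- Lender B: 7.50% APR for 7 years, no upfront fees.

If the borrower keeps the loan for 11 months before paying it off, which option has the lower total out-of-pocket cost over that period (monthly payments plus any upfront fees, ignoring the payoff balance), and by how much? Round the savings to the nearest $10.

Lender B by $1,020

Lender A: monthly rate = 4.5%/12 = 0.0037500; payment = 28,000 × 0.0037500 / (1 − (1+0.0037500)^−60) = $522.00.
Lender B: monthly rate = 7.5%/12 = 0.0062500; payment = 28,000 × 0.0062500 / (1 − (1+0.0062500)^−84) = $429.47.
Over 11 months: Lender A costs 11 × $522.00 = $5,742.00; Lender B costs 11 × $429.47 = $4,724.17.
Lender B is cheaper by $5,742.00 − $4,724.17 = $1,017.83.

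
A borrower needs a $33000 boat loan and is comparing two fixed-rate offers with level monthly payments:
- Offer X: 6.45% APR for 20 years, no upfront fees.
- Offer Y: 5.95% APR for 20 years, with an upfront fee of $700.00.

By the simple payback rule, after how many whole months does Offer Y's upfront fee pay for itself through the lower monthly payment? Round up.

Offer X: at 6.45% the monthly rate is 0.0053750, so the payment is 33,000 × 0.0053750 / (1 − 1.0053750^−240) = $245.07.
Offer Y: monthly rate = 5.95%/12 = 0.0049583; payment = 33,000 × 0.0049583 / (1 − (1+0.0049583)^−240) = $235.47.
Monthly savings = $245.07 − $235.47 = $9.60.
Break-even = $700.00 / $9.60 = 72.92 → 73 months.

73 months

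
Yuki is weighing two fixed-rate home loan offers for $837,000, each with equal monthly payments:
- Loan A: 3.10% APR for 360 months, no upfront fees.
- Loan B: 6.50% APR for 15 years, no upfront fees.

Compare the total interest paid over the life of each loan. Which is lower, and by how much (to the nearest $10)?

Loan A: monthly rate = 3.1%/12 = 0.0025833; payment = 837,000 × 0.0025833 / (1 − (1+0.0025833)^−360) = $3,574.13.
Total interest on Loan A = 360 × $3,574.13 − $837,000 = $449,686.80.
Loan B: monthly rate = 6.5%/12 = 0.0054167; payment = 837,000 × 0.0054167 / (1 − (1+0.0054167)^−180) = $7,291.17.
Total interest on Loan B = 180 × $7,291.17 − $837,000 = $475,410.60.
Loan A is lower by $25,723.80.

Loan A by $25,720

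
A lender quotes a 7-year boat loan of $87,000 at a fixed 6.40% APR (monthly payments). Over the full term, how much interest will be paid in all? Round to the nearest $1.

At 6.40% the monthly rate is 0.0053333, so the payment is 87,000 × 0.0053333 / (1 − 1.0053333^−84) = $1,287.69.
Total paid = 84 × $1,287.69 = $108,165.96; interest = $108,165.96 − $87,000 = $21,165.96.

$21,166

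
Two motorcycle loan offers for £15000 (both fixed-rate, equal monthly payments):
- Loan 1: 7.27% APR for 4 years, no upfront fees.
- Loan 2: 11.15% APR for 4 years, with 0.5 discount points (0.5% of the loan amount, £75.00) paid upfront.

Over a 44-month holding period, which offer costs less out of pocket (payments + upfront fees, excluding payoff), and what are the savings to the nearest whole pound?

Loan 1 by £1,294

Loan 1: monthly rate = 7.27%/12 = 0.0060583; payment = 15,000 × 0.0060583 / (1 − (1+0.0060583)^−48) = £361.08.
Loan 2: at 11.15% the monthly rate is 0.0092917, so the payment is 15,000 × 0.0092917 / (1 − 1.0092917^−48) = £388.78.
Over 44 months: Loan 1 costs 44 × £361.08 = £15,887.52; Loan 2 costs 44 × £388.78 + £75.00 = £17,181.32.
Loan 1 is cheaper by £17,181.32 − £15,887.52 = £1,293.80.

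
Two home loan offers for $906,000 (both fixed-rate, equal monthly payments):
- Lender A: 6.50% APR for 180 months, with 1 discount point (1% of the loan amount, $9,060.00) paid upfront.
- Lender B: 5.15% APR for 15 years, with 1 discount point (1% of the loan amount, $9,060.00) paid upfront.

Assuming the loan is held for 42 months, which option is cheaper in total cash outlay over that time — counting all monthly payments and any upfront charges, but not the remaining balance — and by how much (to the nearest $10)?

Lender A: monthly rate = 6.5%/12 = 0.0054167; payment = 906,000 × 0.0054167 / (1 − (1+0.0054167)^−180) = $7,892.23.
Lender B: monthly rate = 5.15%/12 = 0.0042917; payment = 906,000 × 0.0042917 / (1 − (1+0.0042917)^−180) = $7,235.58.
Over 42 months: Lender A costs 42 × $7,892.23 + $9,060.00 = $340,533.66; Lender B costs 42 × $7,235.58 + $9,060.00 = $312,954.36.
Lender B is cheaper by $340,533.66 − $312,954.36 = $27,579.30.

Lender B by $27,580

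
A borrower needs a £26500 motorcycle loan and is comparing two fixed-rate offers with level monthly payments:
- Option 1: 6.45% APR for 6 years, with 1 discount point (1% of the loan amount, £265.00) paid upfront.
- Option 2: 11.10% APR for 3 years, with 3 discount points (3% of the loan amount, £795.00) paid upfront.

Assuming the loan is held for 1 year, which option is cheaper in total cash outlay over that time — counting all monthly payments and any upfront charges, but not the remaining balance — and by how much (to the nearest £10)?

Option 1 by £5,620

Option 1: at 6.45% the monthly rate is 0.0053750, so the payment is 26,500 × 0.0053750 / (1 − 1.0053750^−72) = £444.83.
Option 2: monthly rate = 11.1%/12 = 0.0092500; payment = 26,500 × 0.0092500 / (1 − (1+0.0092500)^−36) = £868.83.
Over 12 months: Option 1 costs 12 × £444.83 + £265.00 = £5,602.96; Option 2 costs 12 × £868.83 + £795.00 = £11,220.96.
Option 1 is cheaper by £11,220.96 − £5,602.96 = £5,618.00.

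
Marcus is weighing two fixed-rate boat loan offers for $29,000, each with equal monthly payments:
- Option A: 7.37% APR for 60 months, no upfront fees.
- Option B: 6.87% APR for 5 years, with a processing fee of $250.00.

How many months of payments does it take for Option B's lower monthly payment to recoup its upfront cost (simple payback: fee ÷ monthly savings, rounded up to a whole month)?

37 months

Option A: at 7.37% the monthly rate is 0.0061417, so the payment is 29,000 × 0.0061417 / (1 − 1.0061417^−60) = $579.31.
Option B: at 6.87% the monthly rate is 0.0057250, so the payment is 29,000 × 0.0057250 / (1 − 1.0057250^−60) = $572.46.
Monthly savings = $579.31 − $572.46 = $6.85.
Break-even = $250.00 / $6.85 = 36.50 → 37 months.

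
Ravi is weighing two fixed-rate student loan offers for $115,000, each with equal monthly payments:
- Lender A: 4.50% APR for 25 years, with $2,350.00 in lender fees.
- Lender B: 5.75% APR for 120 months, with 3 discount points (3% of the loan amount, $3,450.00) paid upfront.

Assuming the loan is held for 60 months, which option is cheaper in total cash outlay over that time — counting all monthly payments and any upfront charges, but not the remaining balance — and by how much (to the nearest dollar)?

Lender A by $38,488

Lender A: at 4.50% the monthly rate is 0.0037500, so the payment is 115,000 × 0.0037500 / (1 − 1.0037500^−300) = $639.21.
Lender B: monthly rate = 5.75%/12 = 0.0047917; payment = 115,000 × 0.0047917 / (1 − (1+0.0047917)^−120) = $1,262.35.
Over 60 months: Lender A costs 60 × $639.21 + $2,350.00 = $40,702.60; Lender B costs 60 × $1,262.35 + $3,450.00 = $79,191.00.
Lender A is cheaper by $79,191.00 − $40,702.60 = $38,488.40.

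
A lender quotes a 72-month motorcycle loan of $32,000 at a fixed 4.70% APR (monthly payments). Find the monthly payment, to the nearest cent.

$510.92

At 4.70% the monthly rate is 0.0039167, so the payment is 32,000 × 0.0039167 / (1 − 1.0039167^−72) = $510.92.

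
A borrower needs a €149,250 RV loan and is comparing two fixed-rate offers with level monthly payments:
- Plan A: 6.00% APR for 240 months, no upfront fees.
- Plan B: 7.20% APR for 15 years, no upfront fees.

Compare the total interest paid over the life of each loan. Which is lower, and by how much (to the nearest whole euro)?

Plan A: monthly rate = 6%/12 = 0.0050000; payment = 149,250 × 0.0050000 / (1 − (1+0.0050000)^−240) = €1,069.27.
Total interest on Plan A = 240 × €1,069.27 − €149,250 = €107,374.80.
Plan B: at 7.20% the monthly rate is 0.0060000, so the payment is 149,250 × 0.0060000 / (1 − 1.0060000^−180) = €1,358.24.
Total interest on Plan B = 180 × €1,358.24 − €149,250 = €95,233.20.
Plan B is lower by €12,141.60.

Plan B by €12,142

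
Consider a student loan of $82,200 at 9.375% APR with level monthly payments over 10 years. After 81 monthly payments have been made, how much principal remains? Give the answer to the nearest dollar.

With monthly rate i = 9.375%/12 = 0.0078125, the balance after k of n payments is P · [(1+i)^n − (1+i)^k] / [(1+i)^n − 1].
(1+0.0078125)^120 = 2.54430328 and (1+0.0078125)^81 = 1.87827420, so the balance is 82,200 × (2.54430328 − 1.87827420) / (2.54430328 − 1) = $35,451.32.

$35,451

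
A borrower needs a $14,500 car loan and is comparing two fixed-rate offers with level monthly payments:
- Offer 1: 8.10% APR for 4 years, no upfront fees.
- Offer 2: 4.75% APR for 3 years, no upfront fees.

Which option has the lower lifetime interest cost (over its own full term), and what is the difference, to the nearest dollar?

Offer 2 by $1,438

Offer 1: at 8.10% the monthly rate is 0.0067500, so the payment is 14,500 × 0.0067500 / (1 − 1.0067500^−48) = $354.67.
Total interest on Offer 1 = 48 × $354.67 − $14,500 = $2,524.16.
Offer 2: at 4.75% the monthly rate is 0.0039583, so the payment is 14,500 × 0.0039583 / (1 − 1.0039583^−36) = $432.95.
Total interest on Offer 2 = 36 × $432.95 − $14,500 = $1,086.20.
Offer 2 is lower by $1,437.96.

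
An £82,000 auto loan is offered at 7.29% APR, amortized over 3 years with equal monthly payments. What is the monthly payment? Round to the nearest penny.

Monthly rate = 7.29%/12 = 0.0060750; payment = 82,000 × 0.0060750 / (1 − (1+0.0060750)^−36) = £2,542.81.

£2,542.81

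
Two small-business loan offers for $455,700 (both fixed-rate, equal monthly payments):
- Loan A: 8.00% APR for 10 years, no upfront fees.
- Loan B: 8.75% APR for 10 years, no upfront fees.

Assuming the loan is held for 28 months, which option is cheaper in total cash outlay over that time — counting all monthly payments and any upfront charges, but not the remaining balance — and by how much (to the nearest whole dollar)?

Loan A: monthly rate = 8%/12 = 0.0066667; payment = 455,700 × 0.0066667 / (1 − (1+0.0066667)^−120) = $5,528.90.
Loan B: at 8.75% the monthly rate is 0.0072917, so the payment is 455,700 × 0.0072917 / (1 − 1.0072917^−120) = $5,711.14.
Over 28 months: Loan A costs 28 × $5,528.90 = $154,809.20; Loan B costs 28 × $5,711.14 = $159,911.92.
Loan A is cheaper by $159,911.92 − $154,809.20 = $5,102.72.

Loan A by $5,103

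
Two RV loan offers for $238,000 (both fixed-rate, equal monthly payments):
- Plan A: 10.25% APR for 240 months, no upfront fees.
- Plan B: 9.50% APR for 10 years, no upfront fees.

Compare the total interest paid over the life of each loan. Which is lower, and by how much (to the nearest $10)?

Plan B by $191,160

Plan A: monthly rate = 10.25%/12 = 0.0085417; payment = 238,000 × 0.0085417 / (1 − (1+0.0085417)^−240) = $2,336.31.
Total interest on Plan A = 240 × $2,336.31 − $238,000 = $322,714.40.
Plan B: monthly rate = 9.5%/12 = 0.0079167; payment = 238,000 × 0.0079167 / (1 − (1+0.0079167)^−120) = $3,079.66.
Total interest on Plan B = 120 × $3,079.66 − $238,000 = $131,559.20.
Plan B is lower by $191,155.20.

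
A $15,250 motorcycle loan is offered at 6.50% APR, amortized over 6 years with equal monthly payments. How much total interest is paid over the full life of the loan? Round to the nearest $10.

At 6.50% the monthly rate is 0.0054167, so the payment is 15,250 × 0.0054167 / (1 − 1.0054167^−72) = $256.35.
Total paid = 72 × $256.35 = $18,457.20; interest = $18,457.20 − $15,250 = $3,207.20.

$3,210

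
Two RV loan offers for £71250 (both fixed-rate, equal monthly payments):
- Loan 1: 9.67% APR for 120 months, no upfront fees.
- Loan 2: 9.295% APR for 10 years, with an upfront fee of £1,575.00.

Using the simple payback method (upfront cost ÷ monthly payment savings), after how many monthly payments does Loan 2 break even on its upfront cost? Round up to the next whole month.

Loan 1: monthly rate = 9.67%/12 = 0.0080583; payment = 71,250 × 0.0080583 / (1 − (1+0.0080583)^−120) = £928.60.
Loan 2: monthly rate = 9.295%/12 = 0.0077458; payment = 71,250 × 0.0077458 / (1 − (1+0.0077458)^−120) = £913.98.
Monthly savings = £928.60 − £913.98 = £14.62.
Break-even = £1,575.00 / £14.62 = 107.73 → 108 months.

108 months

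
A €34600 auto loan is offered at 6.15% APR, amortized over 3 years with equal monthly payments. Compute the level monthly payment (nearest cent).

Monthly rate = 6.15%/12 = 0.0051250; payment = 34,600 × 0.0051250 / (1 − (1+0.0051250)^−36) = €1,054.95.

€1,054.95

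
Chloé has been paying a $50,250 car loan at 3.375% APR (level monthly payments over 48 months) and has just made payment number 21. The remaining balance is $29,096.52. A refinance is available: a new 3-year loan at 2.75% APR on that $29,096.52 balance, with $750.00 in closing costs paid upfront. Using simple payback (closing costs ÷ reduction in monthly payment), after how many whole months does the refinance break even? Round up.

Current payment = 50,250 × 3.375%/12 / (1 − (1+0.0028125)^−48) = $1,120.60.
Refinanced payment = 29,096.52 × 0.0022917 / (1 − (1+0.0022917)^−36) = $842.96.
Monthly savings = $1,120.60 − $842.96 = $277.64.
Break-even = $750.00 / $277.64 = 2.70 → 3 months.

3 months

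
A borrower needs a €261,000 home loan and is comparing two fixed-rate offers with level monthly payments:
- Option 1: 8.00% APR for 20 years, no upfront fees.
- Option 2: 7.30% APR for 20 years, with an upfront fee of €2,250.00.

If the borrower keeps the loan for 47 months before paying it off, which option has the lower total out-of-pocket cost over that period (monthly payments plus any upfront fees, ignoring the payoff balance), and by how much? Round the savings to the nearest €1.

Option 2 by €3,029

Option 1: monthly rate = 8%/12 = 0.0066667; payment = 261,000 × 0.0066667 / (1 − (1+0.0066667)^−240) = €2,183.11.
Option 2: at 7.30% the monthly rate is 0.0060833, so the payment is 261,000 × 0.0060833 / (1 − 1.0060833^−240) = €2,070.80.
Over 47 months: Option 1 costs 47 × €2,183.11 = €102,606.17; Option 2 costs 47 × €2,070.80 + €2,250.00 = €99,577.60.
Option 2 is cheaper by €102,606.17 − €99,577.60 = €3,028.57.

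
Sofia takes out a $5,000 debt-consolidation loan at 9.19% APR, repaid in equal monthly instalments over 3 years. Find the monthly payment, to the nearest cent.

Monthly rate = 9.19%/12 = 0.0076583; payment = 5,000 × 0.0076583 / (1 − (1+0.0076583)^−36) = $159.44.

$159.44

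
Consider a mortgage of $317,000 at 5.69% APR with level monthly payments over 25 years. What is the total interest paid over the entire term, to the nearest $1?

At 5.69% the monthly rate is 0.0047417, so the payment is 317,000 × 0.0047417 / (1 − 1.0047417^−300) = $1,982.79.
Total paid = 300 × $1,982.79 = $594,837.00; interest = $594,837.00 − $317,000 = $277,837.00.

$277,837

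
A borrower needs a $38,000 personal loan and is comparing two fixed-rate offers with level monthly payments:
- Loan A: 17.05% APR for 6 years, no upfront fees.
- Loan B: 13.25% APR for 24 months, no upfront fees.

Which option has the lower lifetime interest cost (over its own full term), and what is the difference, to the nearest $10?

Loan A: monthly rate = 17.05%/12 = 0.0142083; payment = 38,000 × 0.0142083 / (1 − (1+0.0142083)^−72) = $846.41.
Total interest on Loan A = 72 × $846.41 − $38,000 = $22,941.52.
Loan B: monthly rate = 13.25%/12 = 0.0110417; payment = 38,000 × 0.0110417 / (1 − (1+0.0110417)^−24) = $1,811.05.
Total interest on Loan B = 24 × $1,811.05 − $38,000 = $5,465.20.
Loan B is lower by $17,476.32.

Loan B by $17,480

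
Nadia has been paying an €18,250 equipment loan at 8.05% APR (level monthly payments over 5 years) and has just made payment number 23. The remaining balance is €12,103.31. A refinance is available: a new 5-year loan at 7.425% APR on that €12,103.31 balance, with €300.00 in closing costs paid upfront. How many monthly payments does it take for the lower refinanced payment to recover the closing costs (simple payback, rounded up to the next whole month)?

Current payment = 18,250 × 8.05%/12 / (1 − (1+0.0067083)^−60) = €370.48.
Refinanced payment = 12,103.31 × 0.0061875 / (1 − (1+0.0061875)^−60) = €242.09.
Monthly savings = €370.48 − €242.09 = €128.39.
Break-even = €300.00 / €128.39 = 2.34 → 3 months.

3 months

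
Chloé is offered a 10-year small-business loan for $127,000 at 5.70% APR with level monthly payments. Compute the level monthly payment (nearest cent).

$1,390.90

Monthly rate = 5.7%/12 = 0.0047500; payment = 127,000 × 0.0047500 / (1 − (1+0.0047500)^−120) = $1,390.90.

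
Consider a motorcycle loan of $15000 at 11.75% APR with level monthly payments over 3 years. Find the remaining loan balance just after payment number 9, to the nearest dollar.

$11,728

With monthly rate i = 11.75%/12 = 0.0097917, the balance after k of n payments is P · [(1+i)^n − (1+i)^k] / [(1+i)^n − 1].
(1+0.0097917)^36 = 1.42018253 and (1+0.0097917)^9 = 1.09165659, so the balance is 15,000 × (1.42018253 − 1.09165659) / (1.42018253 − 1) = $11,727.97.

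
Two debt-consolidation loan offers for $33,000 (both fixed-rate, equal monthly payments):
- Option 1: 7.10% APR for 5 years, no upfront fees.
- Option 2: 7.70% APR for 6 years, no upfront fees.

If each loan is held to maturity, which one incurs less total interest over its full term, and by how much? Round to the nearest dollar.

Option 1: monthly rate = 7.1%/12 = 0.0059167; payment = 33,000 × 0.0059167 / (1 − (1+0.0059167)^−60) = $655.00.
Total interest on Option 1 = 60 × $655.00 − $33,000 = $6,300.00.
Option 2: at 7.70% the monthly rate is 0.0064167, so the payment is 33,000 × 0.0064167 / (1 − 1.0064167^−72) = $573.78.
Total interest on Option 2 = 72 × $573.78 − $33,000 = $8,312.16.
Option 1 is lower by $2,012.16.

Option 1 by $2,012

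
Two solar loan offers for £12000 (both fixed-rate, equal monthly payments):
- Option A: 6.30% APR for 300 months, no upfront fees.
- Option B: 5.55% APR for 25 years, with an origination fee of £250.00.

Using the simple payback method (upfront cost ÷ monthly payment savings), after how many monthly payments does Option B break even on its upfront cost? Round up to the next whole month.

46 months

Option A: monthly rate = 6.3%/12 = 0.0052500; payment = 12,000 × 0.0052500 / (1 − (1+0.0052500)^−300) = £79.53.
Option B: monthly rate = 5.55%/12 = 0.0046250; payment = 12,000 × 0.0046250 / (1 − (1+0.0046250)^−300) = £74.05.
Monthly savings = £79.53 − £74.05 = £5.48.
Break-even = £250.00 / £5.48 = 45.62 → 46 months.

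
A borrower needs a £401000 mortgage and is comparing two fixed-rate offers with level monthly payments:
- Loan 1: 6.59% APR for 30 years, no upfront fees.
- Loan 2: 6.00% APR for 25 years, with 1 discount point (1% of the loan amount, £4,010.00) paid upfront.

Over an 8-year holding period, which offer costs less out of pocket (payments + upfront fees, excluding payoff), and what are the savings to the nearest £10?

Loan 1 by £6,440

Loan 1: monthly rate = 6.59%/12 = 0.0054917; payment = 401,000 × 0.0054917 / (1 − (1+0.0054917)^−360) = £2,558.37.
Loan 2: monthly rate = 6%/12 = 0.0050000; payment = 401,000 × 0.0050000 / (1 − (1+0.0050000)^−300) = £2,583.65.
Over 96 months: Loan 1 costs 96 × £2,558.37 = £245,603.52; Loan 2 costs 96 × £2,583.65 + £4,010.00 = £252,040.40.
Loan 1 is cheaper by £252,040.40 − £245,603.52 = £6,436.88.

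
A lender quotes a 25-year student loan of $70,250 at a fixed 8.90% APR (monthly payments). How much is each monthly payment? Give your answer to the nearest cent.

Monthly rate = 8.9%/12 = 0.0074167; payment = 70,250 × 0.0074167 / (1 − (1+0.0074167)^−300) = $584.73.

$584.73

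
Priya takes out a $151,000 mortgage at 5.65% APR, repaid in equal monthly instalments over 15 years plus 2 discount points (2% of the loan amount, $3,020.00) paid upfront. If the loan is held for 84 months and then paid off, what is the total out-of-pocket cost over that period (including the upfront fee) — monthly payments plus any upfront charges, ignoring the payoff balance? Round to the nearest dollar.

$107,671

Monthly rate = 5.65%/12 = 0.0047083; payment = 151,000 × 0.0047083 / (1 − (1+0.0047083)^−180) = $1,245.85.
Total outlay = 84 × $1,245.85 + $3,020.00 = $107,671.40.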